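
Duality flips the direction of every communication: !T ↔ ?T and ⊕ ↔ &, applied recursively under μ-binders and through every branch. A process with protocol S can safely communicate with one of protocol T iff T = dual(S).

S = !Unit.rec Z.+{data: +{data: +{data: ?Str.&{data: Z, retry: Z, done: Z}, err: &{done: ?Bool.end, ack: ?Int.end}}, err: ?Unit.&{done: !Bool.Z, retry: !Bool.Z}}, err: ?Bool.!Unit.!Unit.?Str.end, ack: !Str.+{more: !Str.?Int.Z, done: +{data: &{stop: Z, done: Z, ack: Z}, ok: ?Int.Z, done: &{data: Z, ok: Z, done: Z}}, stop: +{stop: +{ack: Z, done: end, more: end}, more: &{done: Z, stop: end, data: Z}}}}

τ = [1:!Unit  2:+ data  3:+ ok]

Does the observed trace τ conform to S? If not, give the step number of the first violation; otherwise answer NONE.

3

step 1: !Unit  ok  residual = rec Z.…
step 2: + data  ok  residual = +{data: +{data: ?Str.&{data: rec Z.…, retry: rec Z.…, done: rec Z.…}, err: &{done: ?Bool.end, ack: ?Int.end}}, err: ?Unit.&{done: !Bool.rec Z.…, retry: !Bool.rec Z.…}}
step 3: got + ok, protocol expects + data or + err  ✗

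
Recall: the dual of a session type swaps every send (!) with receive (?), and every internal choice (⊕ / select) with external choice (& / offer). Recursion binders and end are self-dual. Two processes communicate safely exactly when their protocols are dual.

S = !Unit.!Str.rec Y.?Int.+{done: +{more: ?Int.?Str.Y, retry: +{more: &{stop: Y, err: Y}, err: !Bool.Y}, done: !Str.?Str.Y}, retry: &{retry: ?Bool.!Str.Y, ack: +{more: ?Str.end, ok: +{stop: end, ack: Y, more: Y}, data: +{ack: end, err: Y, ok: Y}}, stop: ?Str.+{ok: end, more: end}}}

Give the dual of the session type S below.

?Unit.?Str.rec Y.!Int.&{done: &{more: !Int.!Str.Y, retry: &{more: +{stop: Y, err: Y}, err: ?Bool.Y}, done: ?Str.!Str.Y}, retry: +{retry: !Bool.?Str.Y, ack: &{more: !Str.end, ok: &{stop: end, ack: Y, more: Y}, data: &{ack: end, err: Y, ok: Y}}, stop: !Str.&{ok: end, more: end}}}

!Unit = ?Unit
  !Str = ?Str
    rec Y = rec Y  (rec unchanged)
      ?Int = !Int
        +{done,retry} = &{done,retry}  (select→offer)
          case done:
            +{more,retry,done} = &{more,retry,done}  (select→offer)
              case more:
                ?Int = !Int
                  ?Str = !Str
                    Y ↦ Y
              case retry:
                +{more,err} = &{more,err}  (select→offer)
                  case more:
                    &{stop,err} = +{stop,err}  (&→⊕)
                      case stop:
                        Y ↦ Y
                      case err:
                        Y ↦ Y
                  case err:
                    !Bool = ?Bool
                      Y ↦ Y
              case done:
                !Str = ?Str
                  ?Str = !Str
                    Y ↦ Y
          case retry:
            &{retry,ack,stop} = +{retry,ack,stop}  (&→⊕)
              case retry:
                ?Bool = !Bool
                  !Str = ?Str
                    Y ↦ Y
              case ack:
                +{more,ok,data} = &{more,ok,data}  (select→offer)
                  case more:
                    ?Str = !Str
                      end ↦ end
                  case ok:
                    +{stop,ack,more} = &{stop,ack,more}  (select→offer)
                      case stop:
                        end ↦ end
                      case ack:
                        Y ↦ Y
                      case more:
                        Y ↦ Y
                  case data:
                    +{ack,err,ok} = &{ack,err,ok}  (select→offer)
                      case ack:
                        end ↦ end
                      case err:
                        Y ↦ Y
                      case ok:
                        Y ↦ Y
              case stop:
                ?Str = !Str
                  +{ok,more} = &{ok,more}  (select→offer)
                    case ok:
                      end ↦ end
                    case more:
                      end ↦ end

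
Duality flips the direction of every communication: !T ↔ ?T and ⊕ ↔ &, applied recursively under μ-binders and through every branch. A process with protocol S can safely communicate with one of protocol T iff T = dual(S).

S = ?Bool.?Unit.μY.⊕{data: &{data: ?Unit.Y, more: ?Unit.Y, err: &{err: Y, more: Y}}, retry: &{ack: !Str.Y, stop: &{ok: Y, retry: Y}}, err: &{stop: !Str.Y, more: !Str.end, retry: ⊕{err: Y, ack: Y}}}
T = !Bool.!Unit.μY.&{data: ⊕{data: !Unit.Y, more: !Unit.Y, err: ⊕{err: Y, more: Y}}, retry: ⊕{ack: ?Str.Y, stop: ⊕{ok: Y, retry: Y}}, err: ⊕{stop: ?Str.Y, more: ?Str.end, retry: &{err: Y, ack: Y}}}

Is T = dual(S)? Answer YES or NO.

YES

?Bool vs !Bool  ok
  ?Unit vs !Unit  ok
    μY vs μY  ok (binder kept)
      ⊕{data,retry,err} vs &{data,retry,err}  ok same labels
        [data]
          &{data,more,err} vs ⊕{data,more,err}  ok same labels
            [data]
              ?Unit vs !Unit  ok
                Y vs Y  ok
            [more]
              ?Unit vs !Unit  ok
                Y vs Y  ok
            [err]
              &{err,more} vs ⊕{err,more}  ok same labels
                [err]
                  Y vs Y  ok
                [more]
                  Y vs Y  ok
        [retry]
          &{ack,stop} vs ⊕{ack,stop}  ok same labels
            [ack]
              !Str vs ?Str  ok
                Y vs Y  ok
            [stop]
              &{ok,retry} vs ⊕{ok,retry}  ok same labels
                [ok]
                  Y vs Y  ok
                [retry]
                  Y vs Y  ok
        [err]
          &{stop,more,retry} vs ⊕{stop,more,retry}  ok same labels
            [stop]
              !Str vs ?Str  ok
                Y vs Y  ok
            [more]
              !Str vs ?Str  ok
                end vs end  ok
            [retry]
              ⊕{err,ack} vs &{err,ack}  ok same labels
                [err]
                  Y vs Y  ok
                [ack]
                  Y vs Y  ok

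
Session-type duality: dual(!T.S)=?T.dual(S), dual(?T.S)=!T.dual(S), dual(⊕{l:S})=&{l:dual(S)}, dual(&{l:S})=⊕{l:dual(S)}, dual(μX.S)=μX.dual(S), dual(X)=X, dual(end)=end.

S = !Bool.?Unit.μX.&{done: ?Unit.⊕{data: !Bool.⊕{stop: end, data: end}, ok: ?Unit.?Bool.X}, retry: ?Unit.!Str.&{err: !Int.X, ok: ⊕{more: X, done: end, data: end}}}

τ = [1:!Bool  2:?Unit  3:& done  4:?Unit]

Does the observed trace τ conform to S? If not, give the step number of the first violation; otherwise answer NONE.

NONE

[1] !Bool  match  cont: ?Unit.μX.…
[2] ?Unit  match  cont: μX.…
[3] & done  match  cont: ?Unit.⊕{data: !Bool.⊕{stop: end, data: end}, ok: ?Unit.?Bool.μX.…}
[4] ?Unit  match  cont: ⊕{data: !Bool.⊕{stop: end, data: end}, ok: ?Unit.?Bool.μX.…}
τ conforms to S (length 4)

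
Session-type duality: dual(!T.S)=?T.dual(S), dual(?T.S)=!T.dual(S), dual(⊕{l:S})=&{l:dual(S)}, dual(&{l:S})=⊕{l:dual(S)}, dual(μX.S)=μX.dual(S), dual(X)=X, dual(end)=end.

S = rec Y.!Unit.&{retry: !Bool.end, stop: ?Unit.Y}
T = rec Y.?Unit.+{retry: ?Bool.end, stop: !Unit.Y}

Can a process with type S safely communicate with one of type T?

rec Y | rec Y  match (binder kept)
  !Unit | ?Unit  match
    &{retry,stop} | +{retry,stop}  match same labels
      • retry:
        !Bool | ?Bool  match
          end | end  match
      • stop:
        ?Unit | !Unit  match
          Y | Y  match

YES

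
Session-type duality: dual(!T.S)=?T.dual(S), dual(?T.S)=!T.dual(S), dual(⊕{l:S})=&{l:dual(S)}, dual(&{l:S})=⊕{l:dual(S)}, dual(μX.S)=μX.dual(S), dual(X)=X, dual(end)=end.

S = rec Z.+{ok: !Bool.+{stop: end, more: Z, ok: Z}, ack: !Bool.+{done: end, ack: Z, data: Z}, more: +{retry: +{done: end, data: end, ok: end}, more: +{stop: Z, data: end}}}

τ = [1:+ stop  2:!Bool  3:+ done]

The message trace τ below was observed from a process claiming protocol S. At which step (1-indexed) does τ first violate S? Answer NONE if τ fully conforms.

1

[1] got + stop, protocol expects + ok or + ack or + more  ✗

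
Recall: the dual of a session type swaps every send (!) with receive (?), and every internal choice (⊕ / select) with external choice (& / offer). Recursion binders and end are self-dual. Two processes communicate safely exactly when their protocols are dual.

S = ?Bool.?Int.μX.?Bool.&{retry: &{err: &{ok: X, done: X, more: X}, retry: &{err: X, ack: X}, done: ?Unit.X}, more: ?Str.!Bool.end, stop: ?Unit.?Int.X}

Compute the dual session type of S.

?Bool = !Bool
  ?Int = !Int
    μX = μX  (rec unchanged)
      ?Bool = !Bool
        &{retry,more,stop} = ⊕{retry,more,stop}  (external→internal)
          [retry]
            &{err,retry,done} = ⊕{err,retry,done}  (external→internal)
              [err]
                &{ok,done,more} = ⊕{ok,done,more}  (external→internal)
                  [ok]
                    dual(X) = X
                  [done]
                    dual(X) = X
                  [more]
                    dual(X) = X
              [retry]
                &{err,ack} = ⊕{err,ack}  (external→internal)
                  [err]
                    dual(X) = X
                  [ack]
                    dual(X) = X
              [done]
                ?Unit = !Unit
                  dual(X) = X
          [more]
            ?Str = !Str
              !Bool = ?Bool
                dual(end) = end
          [stop]
            ?Unit = !Unit
              ?Int = !Int
                dual(X) = X

!Bool.!Int.μX.!Bool.⊕{retry: ⊕{err: ⊕{ok: X, done: X, more: X}, retry: ⊕{err: X, ack: X}, done: !Unit.X}, more: !Str.?Bool.end, stop: !Unit.!Int.X}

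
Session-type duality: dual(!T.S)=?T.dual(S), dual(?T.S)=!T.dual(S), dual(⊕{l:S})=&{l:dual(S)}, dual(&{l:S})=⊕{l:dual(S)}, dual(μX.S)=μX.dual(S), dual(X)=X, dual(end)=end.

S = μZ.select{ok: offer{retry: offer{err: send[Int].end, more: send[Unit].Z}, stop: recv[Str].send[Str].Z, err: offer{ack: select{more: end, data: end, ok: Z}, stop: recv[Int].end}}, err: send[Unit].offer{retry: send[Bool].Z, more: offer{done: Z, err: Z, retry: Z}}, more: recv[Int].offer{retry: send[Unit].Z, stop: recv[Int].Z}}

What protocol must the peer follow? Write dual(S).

μZ = μZ  (binder kept)
  select{ok,err,more} = offer{ok,err,more}  (select→offer)
    [ok]
      offer{retry,stop,err} = select{retry,stop,err}  (offer→select)
        [retry]
          offer{err,more} = select{err,more}  (offer→select)
            [err]
              send[Int] = recv[Int]
                end self-dual
            [more]
              send[Unit] = recv[Unit]
                Z self-dual
        [stop]
          recv[Str] = send[Str]
            send[Str] = recv[Str]
              Z self-dual
        [err]
          offer{ack,stop} = select{ack,stop}  (offer→select)
            [ack]
              select{more,data,ok} = offer{more,data,ok}  (select→offer)
                [more]
                  end self-dual
                [data]
                  end self-dual
                [ok]
                  Z self-dual
            [stop]
              recv[Int] = send[Int]
                end self-dual
    [err]
      send[Unit] = recv[Unit]
        offer{retry,more} = select{retry,more}  (offer→select)
          [retry]
            send[Bool] = recv[Bool]
              Z self-dual
          [more]
            offer{done,err,retry} = select{done,err,retry}  (offer→select)
              [done]
                Z self-dual
              [err]
                Z self-dual
              [retry]
                Z self-dual
    [more]
      recv[Int] = send[Int]
        offer{retry,stop} = select{retry,stop}  (offer→select)
          [retry]
            send[Unit] = recv[Unit]
              Z self-dual
          [stop]
            recv[Int] = send[Int]
              Z self-dual

μZ.offer{ok: select{retry: select{err: recv[Int].end, more: recv[Unit].Z}, stop: send[Str].recv[Str].Z, err: select{ack: offer{more: end, data: end, ok: Z}, stop: send[Int].end}}, err: recv[Unit].select{retry: recv[Bool].Z, more: select{done: Z, err: Z, retry: Z}}, more: send[Int].select{retry: recv[Unit].Z, stop: send[Int].Z}}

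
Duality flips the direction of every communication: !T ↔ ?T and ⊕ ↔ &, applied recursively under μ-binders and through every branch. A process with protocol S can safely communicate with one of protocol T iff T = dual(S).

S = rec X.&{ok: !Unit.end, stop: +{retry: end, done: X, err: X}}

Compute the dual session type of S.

rec X.+{ok: ?Unit.end, stop: &{retry: end, done: X, err: X}}

rec X ↦ rec X  (rec unchanged)
  &{ok,stop} ↦ +{ok,stop}  (&→⊕)
    [ok]
      !Unit ↦ ?Unit
        dual(end) = end
    [stop]
      +{retry,done,err} ↦ &{retry,done,err}  (⊕→&)
        [retry]
          dual(end) = end
        [done]
          dual(X) = X
        [err]
          dual(X) = X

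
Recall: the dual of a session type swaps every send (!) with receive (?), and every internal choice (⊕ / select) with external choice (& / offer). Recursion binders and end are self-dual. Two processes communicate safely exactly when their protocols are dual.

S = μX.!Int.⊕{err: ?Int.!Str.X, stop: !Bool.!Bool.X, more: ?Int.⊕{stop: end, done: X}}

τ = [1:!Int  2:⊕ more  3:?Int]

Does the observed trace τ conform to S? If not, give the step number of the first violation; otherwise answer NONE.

NONE

[1] !Int  ✓  cont: ⊕{err: ?Int.!Str.μX.…, stop: !Bool.!Bool.μX.…, more: ?Int.⊕{stop: end, done: μX.…}}
[2] ⊕ more  ✓  cont: ?Int.⊕{stop: end, done: μX.…}
[3] ?Int  ✓  cont: ⊕{stop: end, done: μX.…}
all 3 steps conform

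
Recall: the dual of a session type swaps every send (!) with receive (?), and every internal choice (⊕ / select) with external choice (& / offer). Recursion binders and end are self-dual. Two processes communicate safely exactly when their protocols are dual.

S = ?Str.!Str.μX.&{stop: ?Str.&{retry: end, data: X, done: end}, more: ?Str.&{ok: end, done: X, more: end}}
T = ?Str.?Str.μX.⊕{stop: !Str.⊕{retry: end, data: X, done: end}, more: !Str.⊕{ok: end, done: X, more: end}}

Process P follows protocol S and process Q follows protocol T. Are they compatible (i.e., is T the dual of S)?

?Str ‖ ?Str  ✗ same direction on both sides — not dual

NO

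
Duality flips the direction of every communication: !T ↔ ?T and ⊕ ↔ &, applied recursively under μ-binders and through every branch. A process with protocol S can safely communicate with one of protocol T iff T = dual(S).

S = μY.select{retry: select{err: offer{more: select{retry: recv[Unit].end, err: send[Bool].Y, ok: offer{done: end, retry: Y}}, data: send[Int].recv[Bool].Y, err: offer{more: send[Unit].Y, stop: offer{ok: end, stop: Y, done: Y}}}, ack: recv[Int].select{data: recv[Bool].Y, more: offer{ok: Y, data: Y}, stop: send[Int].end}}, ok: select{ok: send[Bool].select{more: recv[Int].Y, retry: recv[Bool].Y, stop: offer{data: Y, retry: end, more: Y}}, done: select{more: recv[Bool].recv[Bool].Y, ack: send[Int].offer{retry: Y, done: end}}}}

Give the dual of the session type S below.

μY.offer{retry: offer{err: select{more: offer{retry: send[Unit].end, err: recv[Bool].Y, ok: select{done: end, retry: Y}}, data: recv[Int].send[Bool].Y, err: select{more: recv[Unit].Y, stop: select{ok: end, stop: Y, done: Y}}}, ack: send[Int].offer{data: send[Bool].Y, more: select{ok: Y, data: Y}, stop: recv[Int].end}}, ok: offer{ok: recv[Bool].offer{more: send[Int].Y, retry: send[Bool].Y, stop: select{data: Y, retry: end, more: Y}}, done: offer{more: send[Bool].send[Bool].Y, ack: recv[Int].select{retry: Y, done: end}}}}

μY → μY  (μ self-dual)
  select{retry,ok} → offer{retry,ok}  (⊕→&)
    [retry]
      select{err,ack} → offer{err,ack}  (⊕→&)
        [err]
          offer{more,data,err} → select{more,data,err}  (&→⊕)
            [more]
              select{retry,err,ok} → offer{retry,err,ok}  (⊕→&)
                [retry]
                  recv[Unit] → send[Unit]
                    end ↦ end
                [err]
                  send[Bool] → recv[Bool]
                    Y ↦ Y
                [ok]
                  offer{done,retry} → select{done,retry}  (&→⊕)
                    [done]
                      end ↦ end
                    [retry]
                      Y ↦ Y
            [data]
              send[Int] → recv[Int]
                recv[Bool] → send[Bool]
                  Y ↦ Y
            [err]
              offer{more,stop} → select{more,stop}  (&→⊕)
                [more]
                  send[Unit] → recv[Unit]
                    Y ↦ Y
                [stop]
                  offer{ok,stop,done} → select{ok,stop,done}  (&→⊕)
                    [ok]
                      end ↦ end
                    [stop]
                      Y ↦ Y
                    [done]
                      Y ↦ Y
        [ack]
          recv[Int] → send[Int]
            select{data,more,stop} → offer{data,more,stop}  (⊕→&)
              [data]
                recv[Bool] → send[Bool]
                  Y ↦ Y
              [more]
                offer{ok,data} → select{ok,data}  (&→⊕)
                  [ok]
                    Y ↦ Y
                  [data]
                    Y ↦ Y
              [stop]
                send[Int] → recv[Int]
                  end ↦ end
    [ok]
      select{ok,done} → offer{ok,done}  (⊕→&)
        [ok]
          send[Bool] → recv[Bool]
            select{more,retry,stop} → offer{more,retry,stop}  (⊕→&)
              [more]
                recv[Int] → send[Int]
                  Y ↦ Y
              [retry]
                recv[Bool] → send[Bool]
                  Y ↦ Y
              [stop]
                offer{data,retry,more} → select{data,retry,more}  (&→⊕)
                  [data]
                    Y ↦ Y
                  [retry]
                    end ↦ end
                  [more]
                    Y ↦ Y
        [done]
          select{more,ack} → offer{more,ack}  (⊕→&)
            [more]
              recv[Bool] → send[Bool]
                recv[Bool] → send[Bool]
                  Y ↦ Y
            [ack]
              send[Int] → recv[Int]
                offer{retry,done} → select{retry,done}  (&→⊕)
                  [retry]
                    Y ↦ Y
                  [done]
                    end ↦ end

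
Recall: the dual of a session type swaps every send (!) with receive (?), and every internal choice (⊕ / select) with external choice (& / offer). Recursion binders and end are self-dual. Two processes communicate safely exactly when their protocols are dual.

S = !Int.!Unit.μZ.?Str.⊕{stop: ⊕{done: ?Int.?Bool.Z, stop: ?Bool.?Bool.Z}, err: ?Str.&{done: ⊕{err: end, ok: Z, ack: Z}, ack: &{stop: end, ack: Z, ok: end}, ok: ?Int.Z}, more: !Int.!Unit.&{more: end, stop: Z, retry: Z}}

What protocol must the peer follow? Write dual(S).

?Int.?Unit.μZ.!Str.&{stop: &{done: !Int.!Bool.Z, stop: !Bool.!Bool.Z}, err: !Str.⊕{done: &{err: end, ok: Z, ack: Z}, ack: ⊕{stop: end, ack: Z, ok: end}, ok: !Int.Z}, more: ?Int.?Unit.⊕{more: end, stop: Z, retry: Z}}

!Int ↦ ?Int
  !Unit ↦ ?Unit
    μZ ↦ μZ  (binder kept)
      ?Str ↦ !Str
        ⊕{stop,err,more} ↦ &{stop,err,more}  (select→offer)
          [stop]
            ⊕{done,stop} ↦ &{done,stop}  (select→offer)
              [done]
                ?Int ↦ !Int
                  ?Bool ↦ !Bool
                    Z ↦ Z
              [stop]
                ?Bool ↦ !Bool
                  ?Bool ↦ !Bool
                    Z ↦ Z
          [err]
            ?Str ↦ !Str
              &{done,ack,ok} ↦ ⊕{done,ack,ok}  (external→internal)
                [done]
                  ⊕{err,ok,ack} ↦ &{err,ok,ack}  (select→offer)
                    [err]
                      end ↦ end
                    [ok]
                      Z ↦ Z
                    [ack]
                      Z ↦ Z
                [ack]
                  &{stop,ack,ok} ↦ ⊕{stop,ack,ok}  (external→internal)
                    [stop]
                      end ↦ end
                    [ack]
                      Z ↦ Z
                    [ok]
                      end ↦ end
                [ok]
                  ?Int ↦ !Int
                    Z ↦ Z
          [more]
            !Int ↦ ?Int
              !Unit ↦ ?Unit
                &{more,stop,retry} ↦ ⊕{more,stop,retry}  (external→internal)
                  [more]
                    end ↦ end
                  [stop]
                    Z ↦ Z
                  [retry]
                    Z ↦ Z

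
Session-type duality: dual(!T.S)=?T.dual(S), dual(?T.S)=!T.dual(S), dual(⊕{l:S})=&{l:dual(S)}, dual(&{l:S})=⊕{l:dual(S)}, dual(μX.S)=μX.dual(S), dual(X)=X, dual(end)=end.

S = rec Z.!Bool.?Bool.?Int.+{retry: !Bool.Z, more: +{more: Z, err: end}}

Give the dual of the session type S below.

rec Z.?Bool.!Bool.!Int.&{retry: ?Bool.Z, more: &{more: Z, err: end}}

rec Z = rec Z  (binder kept)
  !Bool = ?Bool
    ?Bool = !Bool
      ?Int = !Int
        +{retry,more} = &{retry,more}  (⊕→&)
          [retry]
            !Bool = ?Bool
              Z self-dual
          [more]
            +{more,err} = &{more,err}  (⊕→&)
              [more]
                Z self-dual
              [err]
                end self-dual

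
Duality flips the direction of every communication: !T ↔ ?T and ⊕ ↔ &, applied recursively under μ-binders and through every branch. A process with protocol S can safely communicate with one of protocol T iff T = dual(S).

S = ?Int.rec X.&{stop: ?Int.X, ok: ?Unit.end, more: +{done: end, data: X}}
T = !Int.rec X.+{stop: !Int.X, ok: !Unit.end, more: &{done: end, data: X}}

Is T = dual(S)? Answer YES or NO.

?Int vs !Int  ok
  rec X vs rec X  ok (μ self-dual)
    &{stop,ok,more} vs +{stop,ok,more}  ok labels match
      case stop:
        ?Int vs !Int  ok
          X vs X  ok
      case ok:
        ?Unit vs !Unit  ok
          end vs end  ok
      case more:
        +{done,data} vs &{done,data}  ok labels match
          case done:
            end vs end  ok
          case data:
            X vs X  ok

YES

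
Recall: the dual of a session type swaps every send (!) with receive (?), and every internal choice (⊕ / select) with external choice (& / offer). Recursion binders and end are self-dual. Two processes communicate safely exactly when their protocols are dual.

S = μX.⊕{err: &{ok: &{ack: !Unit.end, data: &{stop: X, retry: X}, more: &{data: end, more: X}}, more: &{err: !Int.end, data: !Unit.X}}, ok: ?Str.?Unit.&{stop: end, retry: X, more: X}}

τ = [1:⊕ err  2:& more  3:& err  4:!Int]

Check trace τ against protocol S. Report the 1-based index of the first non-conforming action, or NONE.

step 1: ⊕ err  ✓  cont: &{ok: &{ack: !Unit.end, data: &{stop: μX.…, retry: μX.…}, more: &{data: end, more: μX.…}}, more: &{err: !Int.end, data: !Unit.μX.…}}
step 2: & more  ✓  cont: &{err: !Int.end, data: !Unit.μX.…}
step 3: & err  ✓  cont: !Int.end
step 4: !Int  ✓  cont: end
trace exhausted — no violation

NONE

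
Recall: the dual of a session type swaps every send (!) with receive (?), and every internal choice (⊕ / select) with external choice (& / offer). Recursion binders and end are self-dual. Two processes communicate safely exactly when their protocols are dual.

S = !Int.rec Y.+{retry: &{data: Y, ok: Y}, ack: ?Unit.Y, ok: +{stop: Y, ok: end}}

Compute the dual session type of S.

!Int → ?Int
  rec Y → rec Y  (μ self-dual)
    +{retry,ack,ok} → &{retry,ack,ok}  (internal→external)
      case retry:
        &{data,ok} → +{data,ok}  (&→⊕)
          case data:
            Y ↦ Y
          case ok:
            Y ↦ Y
      case ack:
        ?Unit → !Unit
          Y ↦ Y
      case ok:
        +{stop,ok} → &{stop,ok}  (internal→external)
          case stop:
            Y ↦ Y
          case ok:
            end ↦ end

?Int.rec Y.&{retry: +{data: Y, ok: Y}, ack: !Unit.Y, ok: &{stop: Y, ok: end}}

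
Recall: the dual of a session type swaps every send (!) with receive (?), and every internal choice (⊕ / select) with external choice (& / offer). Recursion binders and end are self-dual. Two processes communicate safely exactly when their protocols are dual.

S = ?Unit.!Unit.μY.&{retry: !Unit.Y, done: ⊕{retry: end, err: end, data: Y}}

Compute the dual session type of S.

!Unit.?Unit.μY.⊕{retry: ?Unit.Y, done: &{retry: end, err: end, data: Y}}

?Unit ↦ !Unit
  !Unit ↦ ?Unit
    μY ↦ μY  (μ self-dual)
      &{retry,done} ↦ ⊕{retry,done}  (offer→select)
        [retry]
          !Unit ↦ ?Unit
            dual(Y) = Y
        [done]
          ⊕{retry,err,data} ↦ &{retry,err,data}  (internal→external)
            [retry]
              dual(end) = end
            [err]
              dual(end) = end
            [data]
              dual(Y) = Y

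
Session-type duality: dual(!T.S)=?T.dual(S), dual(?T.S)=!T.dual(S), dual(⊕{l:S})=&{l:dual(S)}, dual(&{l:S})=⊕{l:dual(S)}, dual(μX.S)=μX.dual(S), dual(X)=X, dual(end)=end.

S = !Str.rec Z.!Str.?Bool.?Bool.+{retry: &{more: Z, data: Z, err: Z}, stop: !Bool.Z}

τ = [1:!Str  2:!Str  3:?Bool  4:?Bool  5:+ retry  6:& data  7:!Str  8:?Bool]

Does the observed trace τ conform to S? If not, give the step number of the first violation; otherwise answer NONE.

NONE

[1] !Str  ✓  now at rec Z.…
[2] !Str  ✓  now at ?Bool.?Bool.+{retry: &{more: rec Z.…, data: rec Z.…, err: rec Z.…}, stop: !Bool.rec Z.…}
[3] ?Bool  ✓  now at ?Bool.+{retry: &{more: rec Z.…, data: rec Z.…, err: rec Z.…}, stop: !Bool.rec Z.…}
[4] ?Bool  ✓  now at +{retry: &{more: rec Z.…, data: rec Z.…, err: rec Z.…}, stop: !Bool.rec Z.…}
[5] + retry  ✓  now at &{more: rec Z.…, data: rec Z.…, err: rec Z.…}
[6] & data  ✓  now at rec Z.…
[7] !Str  ✓  now at ?Bool.?Bool.+{retry: &{more: rec Z.…, data: rec Z.…, err: rec Z.…}, stop: !Bool.rec Z.…}
[8] ?Bool  ✓  now at ?Bool.+{retry: &{more: rec Z.…, data: rec Z.…, err: rec Z.…}, stop: !Bool.rec Z.…}
trace exhausted — no violation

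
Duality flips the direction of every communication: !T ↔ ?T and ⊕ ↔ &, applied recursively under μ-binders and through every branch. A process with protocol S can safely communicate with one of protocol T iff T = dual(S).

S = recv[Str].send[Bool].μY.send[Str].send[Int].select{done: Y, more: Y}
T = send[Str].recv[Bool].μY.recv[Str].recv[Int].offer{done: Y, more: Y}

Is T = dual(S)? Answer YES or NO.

recv[Str] | send[Str]  match
  send[Bool] | recv[Bool]  match
    μY | μY  match (rec unchanged)
      send[Str] | recv[Str]  match
        send[Int] | recv[Int]  match
          select{done,more} | offer{done,more}  match labels match
            case done:
              Y | Y  match
            case more:
              Y | Y  match

YES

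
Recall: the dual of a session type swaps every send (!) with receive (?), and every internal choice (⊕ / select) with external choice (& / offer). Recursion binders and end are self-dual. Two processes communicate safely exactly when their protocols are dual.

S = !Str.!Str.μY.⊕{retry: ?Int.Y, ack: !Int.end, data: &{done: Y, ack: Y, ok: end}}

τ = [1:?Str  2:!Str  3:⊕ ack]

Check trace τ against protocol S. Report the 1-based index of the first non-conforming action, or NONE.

1

[1] got ?Str, protocol expects !Str  ✗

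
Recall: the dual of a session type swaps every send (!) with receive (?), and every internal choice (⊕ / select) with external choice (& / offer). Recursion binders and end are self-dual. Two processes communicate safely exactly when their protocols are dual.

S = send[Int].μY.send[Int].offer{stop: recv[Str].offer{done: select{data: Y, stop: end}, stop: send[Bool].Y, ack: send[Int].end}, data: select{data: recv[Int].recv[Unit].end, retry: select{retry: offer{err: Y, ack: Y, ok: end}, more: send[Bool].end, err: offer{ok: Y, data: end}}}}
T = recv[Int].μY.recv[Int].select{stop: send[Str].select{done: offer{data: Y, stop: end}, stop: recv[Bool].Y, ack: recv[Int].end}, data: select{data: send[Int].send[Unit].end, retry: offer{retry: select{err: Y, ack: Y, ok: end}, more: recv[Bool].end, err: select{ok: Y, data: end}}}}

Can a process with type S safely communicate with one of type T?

send[Int] | recv[Int]  ok
  μY | μY  ok (μ self-dual)
    send[Int] | recv[Int]  ok
      offer{stop,data} | select{stop,data}  ok label sets agree
        • stop:
          recv[Str] | send[Str]  ok
            offer{done,stop,ack} | select{done,stop,ack}  ok label sets agree
              • done:
                select{data,stop} | offer{data,stop}  ok label sets agree
                  • data:
                    Y | Y  ok
                  • stop:
                    end | end  ok
              • stop:
                send[Bool] | recv[Bool]  ok
                  Y | Y  ok
              • ack:
                send[Int] | recv[Int]  ok
                  end | end  ok
        • data:
          select{data,retry} | select{data,retry}  ✗ choice polarity not flipped — not dual

NO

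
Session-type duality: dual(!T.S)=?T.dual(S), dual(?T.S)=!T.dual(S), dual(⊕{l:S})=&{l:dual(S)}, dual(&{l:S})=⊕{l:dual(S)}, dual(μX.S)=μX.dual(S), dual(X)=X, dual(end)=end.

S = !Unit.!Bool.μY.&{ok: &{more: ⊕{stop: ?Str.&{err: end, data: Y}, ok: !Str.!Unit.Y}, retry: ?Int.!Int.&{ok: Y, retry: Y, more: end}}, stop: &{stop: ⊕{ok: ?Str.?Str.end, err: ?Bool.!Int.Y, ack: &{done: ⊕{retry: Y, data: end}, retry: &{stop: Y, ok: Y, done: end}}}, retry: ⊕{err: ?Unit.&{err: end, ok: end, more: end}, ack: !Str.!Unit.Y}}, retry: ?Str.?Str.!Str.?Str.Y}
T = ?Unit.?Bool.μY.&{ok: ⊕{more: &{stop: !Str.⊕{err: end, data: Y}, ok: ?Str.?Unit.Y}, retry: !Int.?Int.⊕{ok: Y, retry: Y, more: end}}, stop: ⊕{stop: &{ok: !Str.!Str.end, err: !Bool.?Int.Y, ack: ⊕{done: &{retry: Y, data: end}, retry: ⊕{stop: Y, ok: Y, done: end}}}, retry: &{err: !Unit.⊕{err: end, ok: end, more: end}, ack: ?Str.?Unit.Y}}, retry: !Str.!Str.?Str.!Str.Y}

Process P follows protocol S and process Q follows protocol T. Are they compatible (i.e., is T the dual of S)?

!Unit ‖ ?Unit  ok
  !Bool ‖ ?Bool  ok
    μY ‖ μY  ok (rec unchanged)
      &{ok,stop,retry} ‖ &{ok,stop,retry}  ✗ choice polarity not flipped — not dual

NO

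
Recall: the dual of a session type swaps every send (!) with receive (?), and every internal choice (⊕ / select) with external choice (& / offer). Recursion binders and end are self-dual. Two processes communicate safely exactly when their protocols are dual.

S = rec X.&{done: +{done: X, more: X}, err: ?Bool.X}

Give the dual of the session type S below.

rec X → rec X  (μ self-dual)
  &{done,err} → +{done,err}  (external→internal)
    • done:
      +{done,more} → &{done,more}  (⊕→&)
        • done:
          X ↦ X
        • more:
          X ↦ X
    • err:
      ?Bool → !Bool
        X ↦ X

rec X.+{done: &{done: X, more: X}, err: !Bool.X}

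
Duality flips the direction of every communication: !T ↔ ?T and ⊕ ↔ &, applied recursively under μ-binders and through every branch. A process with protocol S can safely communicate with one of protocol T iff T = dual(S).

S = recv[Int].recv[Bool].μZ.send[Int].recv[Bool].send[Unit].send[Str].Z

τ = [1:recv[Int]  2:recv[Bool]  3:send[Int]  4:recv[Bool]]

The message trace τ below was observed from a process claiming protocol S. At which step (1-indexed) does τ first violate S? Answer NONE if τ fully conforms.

[1] recv[Int]  ok  state: recv[Bool].μZ.…
[2] recv[Bool]  ok  state: μZ.…
[3] send[Int]  ok  state: recv[Bool].send[Unit].send[Str].μZ.…
[4] recv[Bool]  ok  state: send[Unit].send[Str].μZ.…
trace exhausted — no violation

NONE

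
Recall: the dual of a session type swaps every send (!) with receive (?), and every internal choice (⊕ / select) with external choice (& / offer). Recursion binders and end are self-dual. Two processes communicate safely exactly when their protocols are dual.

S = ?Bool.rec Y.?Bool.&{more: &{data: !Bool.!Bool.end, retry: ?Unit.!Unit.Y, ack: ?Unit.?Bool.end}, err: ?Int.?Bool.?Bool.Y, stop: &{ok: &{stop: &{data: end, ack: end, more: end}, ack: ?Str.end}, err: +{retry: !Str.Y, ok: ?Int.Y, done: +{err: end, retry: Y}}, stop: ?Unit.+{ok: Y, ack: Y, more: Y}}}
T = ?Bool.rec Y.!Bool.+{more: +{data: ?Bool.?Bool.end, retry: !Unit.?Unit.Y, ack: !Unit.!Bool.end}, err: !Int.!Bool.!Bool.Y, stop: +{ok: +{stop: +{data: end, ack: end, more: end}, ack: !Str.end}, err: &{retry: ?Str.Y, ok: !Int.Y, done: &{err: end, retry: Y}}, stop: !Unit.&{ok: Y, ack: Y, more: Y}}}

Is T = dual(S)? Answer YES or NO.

NO

?Bool vs ?Bool  ✗ same direction on both sides — not dual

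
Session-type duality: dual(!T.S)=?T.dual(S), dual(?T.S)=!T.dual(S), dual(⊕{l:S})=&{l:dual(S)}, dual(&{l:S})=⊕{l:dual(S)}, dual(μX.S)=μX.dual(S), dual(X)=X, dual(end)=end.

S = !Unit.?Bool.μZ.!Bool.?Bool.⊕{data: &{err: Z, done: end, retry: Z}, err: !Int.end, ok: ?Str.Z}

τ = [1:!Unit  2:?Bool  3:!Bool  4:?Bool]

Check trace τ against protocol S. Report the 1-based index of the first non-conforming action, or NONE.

[1] !Unit  ✓  now at ?Bool.μZ.…
[2] ?Bool  ✓  now at μZ.…
[3] !Bool  ✓  now at ?Bool.⊕{data: &{err: μZ.…, done: end, retry: μZ.…}, err: !Int.end, ok: ?Str.μZ.…}
[4] ?Bool  ✓  now at ⊕{data: &{err: μZ.…, done: end, retry: μZ.…}, err: !Int.end, ok: ?Str.μZ.…}
trace exhausted — no violation

NONE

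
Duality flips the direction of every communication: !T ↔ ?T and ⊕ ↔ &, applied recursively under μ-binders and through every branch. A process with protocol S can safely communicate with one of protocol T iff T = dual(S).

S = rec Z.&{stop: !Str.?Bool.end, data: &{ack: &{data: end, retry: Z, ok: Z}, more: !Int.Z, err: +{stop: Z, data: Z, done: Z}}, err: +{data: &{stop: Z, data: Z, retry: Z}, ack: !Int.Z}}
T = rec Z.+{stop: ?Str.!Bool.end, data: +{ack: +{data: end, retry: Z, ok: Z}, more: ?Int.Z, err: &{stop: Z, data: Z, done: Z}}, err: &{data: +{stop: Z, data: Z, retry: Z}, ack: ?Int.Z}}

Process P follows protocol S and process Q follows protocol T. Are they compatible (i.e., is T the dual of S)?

YES

rec Z | rec Z  ✓ (μ self-dual)
  &{stop,data,err} | +{stop,data,err}  ✓ label sets agree
    • stop:
      !Str | ?Str  ✓
        ?Bool | !Bool  ✓
          end | end  ✓
    • data:
      &{ack,more,err} | +{ack,more,err}  ✓ label sets agree
        • ack:
          &{data,retry,ok} | +{data,retry,ok}  ✓ label sets agree
            • data:
              end | end  ✓
            • retry:
              Z | Z  ✓
            • ok:
              Z | Z  ✓
        • more:
          !Int | ?Int  ✓
            Z | Z  ✓
        • err:
          +{stop,data,done} | &{stop,data,done}  ✓ label sets agree
            • stop:
              Z | Z  ✓
            • data:
              Z | Z  ✓
            • done:
              Z | Z  ✓
    • err:
      +{data,ack} | &{data,ack}  ✓ label sets agree
        • data:
          &{stop,data,retry} | +{stop,data,retry}  ✓ label sets agree
            • stop:
              Z | Z  ✓
            • data:
              Z | Z  ✓
            • retry:
              Z | Z  ✓
        • ack:
          !Int | ?Int  ✓
            Z | Z  ✓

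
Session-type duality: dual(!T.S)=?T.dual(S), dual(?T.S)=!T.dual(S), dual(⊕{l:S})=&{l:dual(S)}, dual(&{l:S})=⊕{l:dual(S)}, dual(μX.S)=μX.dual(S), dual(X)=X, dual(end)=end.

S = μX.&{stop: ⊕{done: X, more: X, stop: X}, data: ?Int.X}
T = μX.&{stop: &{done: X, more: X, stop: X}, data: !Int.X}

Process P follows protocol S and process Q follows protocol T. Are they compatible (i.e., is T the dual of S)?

NO

μX | μX  ✓ (rec unchanged)
  &{stop,data} | &{stop,data}  ✗ choice polarity not flipped — not dual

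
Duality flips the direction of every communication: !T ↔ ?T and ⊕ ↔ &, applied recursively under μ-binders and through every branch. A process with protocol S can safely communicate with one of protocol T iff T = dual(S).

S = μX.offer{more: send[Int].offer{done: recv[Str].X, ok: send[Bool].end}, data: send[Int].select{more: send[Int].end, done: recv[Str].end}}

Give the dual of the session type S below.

μX.select{more: recv[Int].select{done: send[Str].X, ok: recv[Bool].end}, data: recv[Int].offer{more: recv[Int].end, done: send[Str].end}}

μX = μX  (binder kept)
  offer{more,data} = select{more,data}  (offer→select)
    case more:
      send[Int] = recv[Int]
        offer{done,ok} = select{done,ok}  (offer→select)
          case done:
            recv[Str] = send[Str]
              X self-dual
          case ok:
            send[Bool] = recv[Bool]
              end self-dual
    case data:
      send[Int] = recv[Int]
        select{more,done} = offer{more,done}  (internal→external)
          case more:
            send[Int] = recv[Int]
              end self-dual
          case done:
            recv[Str] = send[Str]
              end self-dual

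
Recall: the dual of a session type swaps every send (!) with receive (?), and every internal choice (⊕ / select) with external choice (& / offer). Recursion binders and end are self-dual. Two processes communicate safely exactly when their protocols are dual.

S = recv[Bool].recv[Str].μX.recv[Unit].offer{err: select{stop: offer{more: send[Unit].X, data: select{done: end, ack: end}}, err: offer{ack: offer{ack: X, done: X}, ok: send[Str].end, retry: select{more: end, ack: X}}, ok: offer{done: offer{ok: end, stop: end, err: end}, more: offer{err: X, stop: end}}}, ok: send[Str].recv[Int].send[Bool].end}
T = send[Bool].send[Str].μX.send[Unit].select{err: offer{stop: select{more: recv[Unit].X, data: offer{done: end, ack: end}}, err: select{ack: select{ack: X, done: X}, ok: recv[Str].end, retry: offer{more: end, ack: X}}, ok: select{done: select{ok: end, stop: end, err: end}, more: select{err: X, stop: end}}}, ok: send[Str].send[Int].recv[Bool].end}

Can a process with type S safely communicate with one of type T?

NO

recv[Bool] vs send[Bool]  ✓
  recv[Str] vs send[Str]  ✓
    μX vs μX  ✓ (μ self-dual)
      recv[Unit] vs send[Unit]  ✓
        offer{err,ok} vs select{err,ok}  ✓ labels match
          • err:
            select{stop,err,ok} vs offer{stop,err,ok}  ✓ labels match
              • stop:
                offer{more,data} vs select{more,data}  ✓ labels match
                  • more:
                    send[Unit] vs recv[Unit]  ✓
                      X vs X  ✓
                  • data:
                    select{done,ack} vs offer{done,ack}  ✓ labels match
                      • done:
                        end vs end  ✓
                      • ack:
                        end vs end  ✓
              • err:
                offer{ack,ok,retry} vs select{ack,ok,retry}  ✓ labels match
                  • ack:
                    offer{ack,done} vs select{ack,done}  ✓ labels match
                      • ack:
                        X vs X  ✓
                      • done:
                        X vs X  ✓
                  • ok:
                    send[Str] vs recv[Str]  ✓
                      end vs end  ✓
                  • retry:
                    select{more,ack} vs offer{more,ack}  ✓ labels match
                      • more:
                        end vs end  ✓
                      • ack:
                        X vs X  ✓
              • ok:
                offer{done,more} vs select{done,more}  ✓ labels match
                  • done:
                    offer{ok,stop,err} vs select{ok,stop,err}  ✓ labels match
                      • ok:
                        end vs end  ✓
                      • stop:
                        end vs end  ✓
                      • err:
                        end vs end  ✓
                  • more:
                    offer{err,stop} vs select{err,stop}  ✓ labels match
                      • err:
                        X vs X  ✓
                      • stop:
                        end vs end  ✓
          • ok:
            send[Str] vs send[Str]  ✗ same direction on both sides — not dual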